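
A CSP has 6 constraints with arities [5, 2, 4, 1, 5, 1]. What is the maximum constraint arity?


The arities are: 5, 2, 4, 1, 5, 1.
Scan for the maximum value.
Maximum arity = 5.

5


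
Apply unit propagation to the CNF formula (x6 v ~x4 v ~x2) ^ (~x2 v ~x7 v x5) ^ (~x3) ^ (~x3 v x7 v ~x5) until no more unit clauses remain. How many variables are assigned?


Unit propagation repeatedly assigns the literal in any unit clause, then simplifies.
Assignments in order: x3 = F.
No further unit clauses remain.
Total variables assigned = 1.

1


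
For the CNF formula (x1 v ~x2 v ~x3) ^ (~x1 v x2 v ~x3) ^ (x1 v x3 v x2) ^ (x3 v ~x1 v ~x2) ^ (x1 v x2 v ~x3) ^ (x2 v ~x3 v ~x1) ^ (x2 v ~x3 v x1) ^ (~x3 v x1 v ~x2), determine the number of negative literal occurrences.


Scan each clause for negated literals.
Clause 1: 2 negative; Clause 2: 2 negative; Clause 3: 0 negative; Clause 4: 2 negative; Clause 5: 1 negative; Clause 6: 2 negative; Clause 7: 1 negative; Clause 8: 2 negative.
Total negative literal occurrences = 12.

12


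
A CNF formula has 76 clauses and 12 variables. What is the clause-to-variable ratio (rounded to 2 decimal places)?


Clause-to-variable ratio = clauses / variables.
76 / 12 = 6.33.

6.33


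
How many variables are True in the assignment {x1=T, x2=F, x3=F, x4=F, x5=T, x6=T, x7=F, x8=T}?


The weight is the number of variables assigned True.
True variables: x1, x5, x6, x8.
Weight = 4.

4


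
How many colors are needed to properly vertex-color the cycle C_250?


A cycle on an even number of vertices is bipartite: alternate two colors around the cycle.
Since 250 is even, two colors suffice, and at least two are needed because the graph has edges.
Chromatic number = 2.

2


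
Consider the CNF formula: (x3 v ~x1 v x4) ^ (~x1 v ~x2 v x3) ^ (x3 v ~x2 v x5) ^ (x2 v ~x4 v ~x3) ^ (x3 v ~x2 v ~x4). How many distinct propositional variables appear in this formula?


Identify each distinct variable in the formula.
Variables found: x1, x2, x3, x4, x5.
Total distinct variables = 5.

5


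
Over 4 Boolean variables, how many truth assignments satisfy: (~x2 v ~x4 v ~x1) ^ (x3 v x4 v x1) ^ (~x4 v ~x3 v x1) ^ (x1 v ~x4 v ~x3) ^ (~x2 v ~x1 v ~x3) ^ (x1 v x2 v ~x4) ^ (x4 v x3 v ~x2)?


Enumerate all 16 truth assignments over 4 variables.
Test each against every clause.
Satisfying assignments found: 7.

7


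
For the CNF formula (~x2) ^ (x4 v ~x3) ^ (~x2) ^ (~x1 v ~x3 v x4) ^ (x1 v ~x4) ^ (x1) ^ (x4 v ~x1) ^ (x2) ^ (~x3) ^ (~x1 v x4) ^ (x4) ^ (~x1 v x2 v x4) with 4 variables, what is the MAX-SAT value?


Enumerate all 16 truth assignments.
For each, count how many of the 12 clauses are satisfied.
The formula is not fully satisfiable, so the maximum is below 12.
Maximum simultaneously satisfiable clauses = 11.

11


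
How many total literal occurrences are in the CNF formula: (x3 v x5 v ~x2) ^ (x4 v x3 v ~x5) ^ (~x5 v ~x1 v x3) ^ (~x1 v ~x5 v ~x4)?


Clause lengths: 3, 3, 3, 3.
Sum = 3 + 3 + 3 + 3 = 12.

12


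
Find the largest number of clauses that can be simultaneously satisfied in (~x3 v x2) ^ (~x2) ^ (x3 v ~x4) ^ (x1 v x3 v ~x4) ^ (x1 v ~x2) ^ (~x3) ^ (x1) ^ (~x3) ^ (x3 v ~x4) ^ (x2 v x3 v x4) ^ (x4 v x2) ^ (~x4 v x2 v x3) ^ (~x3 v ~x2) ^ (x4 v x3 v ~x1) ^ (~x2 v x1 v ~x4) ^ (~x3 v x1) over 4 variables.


Enumerate all 16 truth assignments.
For each, count how many of the 16 clauses are satisfied.
The formula is not fully satisfiable, so the maximum is below 16.
Maximum simultaneously satisfiable clauses = 14.

14


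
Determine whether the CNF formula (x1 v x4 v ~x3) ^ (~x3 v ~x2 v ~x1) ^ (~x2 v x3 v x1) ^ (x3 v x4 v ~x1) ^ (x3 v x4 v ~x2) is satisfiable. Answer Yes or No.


Check all 16 possible truth assignments.
Number of satisfying assignments found: 8.
The formula is satisfiable.

Yes


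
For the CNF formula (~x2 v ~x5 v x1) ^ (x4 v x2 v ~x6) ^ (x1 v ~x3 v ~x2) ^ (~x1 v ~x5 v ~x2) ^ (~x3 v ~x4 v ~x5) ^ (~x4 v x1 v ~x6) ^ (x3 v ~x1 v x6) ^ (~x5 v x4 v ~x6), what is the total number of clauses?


Each group enclosed in parentheses joined by ^ is one clause.
Counting the conjuncts: 8 clauses.

8


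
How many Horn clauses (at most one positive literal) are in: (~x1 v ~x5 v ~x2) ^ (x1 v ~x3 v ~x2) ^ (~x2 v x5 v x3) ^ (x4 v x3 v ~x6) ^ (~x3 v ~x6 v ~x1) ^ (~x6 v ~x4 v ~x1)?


A Horn clause has at most one positive literal.
Clause 1: 0 positive lit(s) -> Horn
Clause 2: 1 positive lit(s) -> Horn
Clause 3: 2 positive lit(s) -> not Horn
Clause 4: 2 positive lit(s) -> not Horn
Clause 5: 0 positive lit(s) -> Horn
Clause 6: 0 positive lit(s) -> Horn
Total Horn clauses = 4.

4


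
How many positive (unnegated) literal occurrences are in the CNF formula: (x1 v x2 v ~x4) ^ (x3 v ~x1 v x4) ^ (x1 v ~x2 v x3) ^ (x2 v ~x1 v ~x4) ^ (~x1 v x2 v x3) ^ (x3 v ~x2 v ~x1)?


Scan each clause for unnegated literals.
Clause 1: 2 positive; Clause 2: 2 positive; Clause 3: 2 positive; Clause 4: 1 positive; Clause 5: 2 positive; Clause 6: 1 positive.
Total positive literal occurrences = 10.

10


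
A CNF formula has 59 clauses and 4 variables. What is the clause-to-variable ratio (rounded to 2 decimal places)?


Clause-to-variable ratio = clauses / variables.
59 / 4 = 14.75.

14.75


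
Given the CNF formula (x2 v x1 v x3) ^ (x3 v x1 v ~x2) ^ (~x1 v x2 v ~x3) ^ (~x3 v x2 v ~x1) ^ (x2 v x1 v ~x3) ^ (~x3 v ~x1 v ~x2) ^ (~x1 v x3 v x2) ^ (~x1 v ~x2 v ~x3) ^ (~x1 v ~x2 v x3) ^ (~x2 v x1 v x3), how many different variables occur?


Identify each distinct variable in the formula.
Variables found: x1, x2, x3.
Total distinct variables = 3.

3


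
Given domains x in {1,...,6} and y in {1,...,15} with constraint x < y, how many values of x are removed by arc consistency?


For the constraint x < y, x needs a supporting value in y's domain.
x can be at most 14 (one less than y's maximum).
Valid x values from domain: 6 out of 6.
Pruned = 6 - 6 = 0.

0


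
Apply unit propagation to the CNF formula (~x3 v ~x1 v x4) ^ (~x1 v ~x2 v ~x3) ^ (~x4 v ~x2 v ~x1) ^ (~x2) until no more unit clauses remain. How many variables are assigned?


Unit propagation repeatedly assigns the literal in any unit clause, then simplifies.
Assignments in order: x2 = F.
No further unit clauses remain.
Total variables assigned = 1.

1


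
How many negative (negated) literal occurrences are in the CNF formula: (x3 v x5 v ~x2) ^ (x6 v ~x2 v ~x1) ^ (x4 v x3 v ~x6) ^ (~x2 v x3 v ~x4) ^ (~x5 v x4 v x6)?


Scan each clause for negated literals.
Clause 1: 1 negative; Clause 2: 2 negative; Clause 3: 1 negative; Clause 4: 2 negative; Clause 5: 1 negative.
Total negative literal occurrences = 7.

7


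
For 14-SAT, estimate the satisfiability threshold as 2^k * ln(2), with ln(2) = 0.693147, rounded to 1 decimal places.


Using the asymptotic formula: threshold ~ 2^k * ln(2).
2^14 = 16384.
16384 * 0.693147 = 11356.5.

11356.5


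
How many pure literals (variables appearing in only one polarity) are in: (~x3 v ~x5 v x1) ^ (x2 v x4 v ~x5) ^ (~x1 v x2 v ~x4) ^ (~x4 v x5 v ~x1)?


A pure literal appears in only one polarity across all clauses.
Pure literals: x2 (positive only), x3 (negative only).
Count = 2.

2


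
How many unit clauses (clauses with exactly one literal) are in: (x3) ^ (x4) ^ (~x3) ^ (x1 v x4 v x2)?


A unit clause contains exactly one literal.
Unit clauses found: (x3), (x4), (~x3).
Count = 3.

3


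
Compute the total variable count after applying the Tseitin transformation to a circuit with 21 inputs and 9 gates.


The Tseitin transformation introduces one auxiliary variable per gate.
Total variables = inputs + gates = 21 + 9 = 30.

30


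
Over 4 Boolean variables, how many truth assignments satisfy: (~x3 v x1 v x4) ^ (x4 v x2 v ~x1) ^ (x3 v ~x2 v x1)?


Enumerate all 16 truth assignments over 4 variables.
Test each against every clause.
Satisfying assignments found: 10.

10


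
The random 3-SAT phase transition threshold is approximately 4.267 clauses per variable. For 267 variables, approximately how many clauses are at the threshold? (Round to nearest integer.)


The 3-SAT phase transition occurs at approximately 4.267 clauses per variable.
m = 4.267 * 267 = 1139.289.
Rounded to nearest integer: 1139.

1139


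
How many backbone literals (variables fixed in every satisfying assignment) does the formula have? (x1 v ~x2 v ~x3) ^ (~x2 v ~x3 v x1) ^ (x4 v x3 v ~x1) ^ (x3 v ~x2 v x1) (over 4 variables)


Find all satisfying assignments: 10 model(s).
Check which variables have the same value in every model.
No variable is fixed across all models.
Backbone size = 0.

0


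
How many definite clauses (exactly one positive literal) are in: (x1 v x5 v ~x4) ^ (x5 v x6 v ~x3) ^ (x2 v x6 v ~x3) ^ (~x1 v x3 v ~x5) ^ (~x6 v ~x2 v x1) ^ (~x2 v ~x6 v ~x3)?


A definite clause has exactly one positive literal.
Clause 1: 2 positive -> not definite
Clause 2: 2 positive -> not definite
Clause 3: 2 positive -> not definite
Clause 4: 1 positive -> definite
Clause 5: 1 positive -> definite
Clause 6: 0 positive -> not definite
Definite clause count = 2.

2


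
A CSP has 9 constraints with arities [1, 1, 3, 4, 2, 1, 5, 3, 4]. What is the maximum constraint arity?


The arities are: 1, 1, 3, 4, 2, 1, 5, 3, 4.
Scan for the maximum value.
Maximum arity = 5.

5


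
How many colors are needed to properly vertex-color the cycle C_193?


An odd cycle cannot be 2-colored: alternating two colors around the cycle returns to the start with a conflict.
Since 193 is odd, three colors are required (and three suffice).
Chromatic number = 3.

3


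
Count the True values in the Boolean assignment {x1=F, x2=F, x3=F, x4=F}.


The weight is the number of variables assigned True.
True variables: none.
Weight = 0.

0


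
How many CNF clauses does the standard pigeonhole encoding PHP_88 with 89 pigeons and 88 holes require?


The PHP encoding has two parts:
1) At-least-one-hole clauses: 89 (one per pigeon, each with 88 literals).
2) At-most-one-pigeon-per-hole clauses: 88 holes * C(89,2) = 88 * 3916 = 344608.
Total clauses = 89 + 344608 = 344697.

344697


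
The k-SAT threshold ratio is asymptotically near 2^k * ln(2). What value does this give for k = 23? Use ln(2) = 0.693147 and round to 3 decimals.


Using the asymptotic formula: threshold ~ 2^k * ln(2).
2^23 = 8388608.
8388608 * 0.693147 = 5814538.469.

5814538.469


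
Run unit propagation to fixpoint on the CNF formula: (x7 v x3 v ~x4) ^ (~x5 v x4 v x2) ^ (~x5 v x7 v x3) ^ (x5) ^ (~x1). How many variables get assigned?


Unit propagation repeatedly assigns the literal in any unit clause, then simplifies.
Assignments in order: x5 = T, x1 = F.
No further unit clauses remain.
Total variables assigned = 2.

2


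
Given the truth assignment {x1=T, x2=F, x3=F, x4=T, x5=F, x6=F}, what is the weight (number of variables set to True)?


The weight is the number of variables assigned True.
True variables: x1, x4.
Weight = 2.

2


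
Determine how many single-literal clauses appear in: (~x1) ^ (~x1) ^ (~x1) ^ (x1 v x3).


A unit clause contains exactly one literal.
Unit clauses found: (~x1), (~x1), (~x1).
Count = 3.

3


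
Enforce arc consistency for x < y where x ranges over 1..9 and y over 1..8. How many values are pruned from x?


For the constraint x < y, x needs a supporting value in y's domain.
x can be at most 7 (one less than y's maximum).
Valid x values from domain: 7 out of 9.
Pruned = 9 - 7 = 2.

2


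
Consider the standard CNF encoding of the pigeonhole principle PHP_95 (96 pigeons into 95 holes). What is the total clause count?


The PHP encoding has two parts:
1) At-least-one-hole clauses: 96 (one per pigeon, each with 95 literals).
2) At-most-one-pigeon-per-hole clauses: 95 holes * C(96,2) = 95 * 4560 = 433200.
Total clauses = 96 + 433200 = 433296.

433296


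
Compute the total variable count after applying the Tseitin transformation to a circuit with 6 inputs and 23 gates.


The Tseitin transformation introduces one auxiliary variable per gate.
Total variables = inputs + gates = 6 + 23 = 29.

29


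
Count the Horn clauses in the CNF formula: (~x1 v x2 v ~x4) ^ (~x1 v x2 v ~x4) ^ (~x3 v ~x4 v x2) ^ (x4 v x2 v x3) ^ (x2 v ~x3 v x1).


A Horn clause has at most one positive literal.
Clause 1: 1 positive lit(s) -> Horn
Clause 2: 1 positive lit(s) -> Horn
Clause 3: 1 positive lit(s) -> Horn
Clause 4: 3 positive lit(s) -> not Horn
Clause 5: 2 positive lit(s) -> not Horn
Total Horn clauses = 3.

3


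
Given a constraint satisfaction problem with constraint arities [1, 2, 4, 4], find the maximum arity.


The arities are: 1, 2, 4, 4.
Scan for the maximum value.
Maximum arity = 4.

4


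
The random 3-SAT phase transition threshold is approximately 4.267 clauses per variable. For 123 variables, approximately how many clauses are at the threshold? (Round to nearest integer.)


The 3-SAT phase transition occurs at approximately 4.267 clauses per variable.
m = 4.267 * 123 = 524.841.
Rounded to nearest integer: 525.

525


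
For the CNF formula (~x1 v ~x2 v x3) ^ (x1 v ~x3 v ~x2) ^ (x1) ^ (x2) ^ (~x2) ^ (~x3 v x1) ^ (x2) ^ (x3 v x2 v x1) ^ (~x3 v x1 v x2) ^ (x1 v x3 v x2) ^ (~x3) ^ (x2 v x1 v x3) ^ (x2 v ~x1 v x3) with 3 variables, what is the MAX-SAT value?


Enumerate all 8 truth assignments.
For each, count how many of the 13 clauses are satisfied.
The formula is not fully satisfiable, so the maximum is below 13.
Maximum simultaneously satisfiable clauses = 11.

11


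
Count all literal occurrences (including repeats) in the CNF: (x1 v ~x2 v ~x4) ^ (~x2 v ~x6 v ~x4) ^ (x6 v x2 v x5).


Clause lengths: 3, 3, 3.
Sum = 3 + 3 + 3 = 9.

9


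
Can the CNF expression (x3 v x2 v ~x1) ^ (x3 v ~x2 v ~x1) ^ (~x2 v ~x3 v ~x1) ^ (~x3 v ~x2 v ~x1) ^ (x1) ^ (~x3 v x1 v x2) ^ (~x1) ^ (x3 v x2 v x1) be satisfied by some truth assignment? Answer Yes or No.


Check all 8 possible truth assignments.
Number of satisfying assignments found: 0.
The formula is unsatisfiable.

No


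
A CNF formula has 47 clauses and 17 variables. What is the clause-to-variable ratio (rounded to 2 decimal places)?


Clause-to-variable ratio = clauses / variables.
47 / 17 = 2.76.

2.76


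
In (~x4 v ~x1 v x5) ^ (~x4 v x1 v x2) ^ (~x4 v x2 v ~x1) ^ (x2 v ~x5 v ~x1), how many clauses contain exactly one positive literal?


A definite clause has exactly one positive literal.
Clause 1: 1 positive -> definite
Clause 2: 2 positive -> not definite
Clause 3: 1 positive -> definite
Clause 4: 1 positive -> definite
Definite clause count = 3.

3


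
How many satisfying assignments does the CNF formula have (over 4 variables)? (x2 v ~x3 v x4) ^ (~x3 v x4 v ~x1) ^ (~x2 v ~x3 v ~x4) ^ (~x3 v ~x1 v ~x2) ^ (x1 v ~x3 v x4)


Enumerate all 16 truth assignments over 4 variables.
Test each against every clause.
Satisfying assignments found: 10.

10


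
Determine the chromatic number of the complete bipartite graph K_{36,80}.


K_{36,80} is bipartite by definition: the two parts are independent sets, with every edge crossing between them.
Color all vertices in one part with color 1 and all vertices in the other part with color 2.
Since the graph has at least one edge, one color does not suffice.
Chromatic number = 2.

2


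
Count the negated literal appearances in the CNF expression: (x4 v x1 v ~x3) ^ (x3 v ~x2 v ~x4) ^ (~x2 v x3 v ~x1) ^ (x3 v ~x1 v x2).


Scan each clause for negated literals.
Clause 1: 1 negative; Clause 2: 2 negative; Clause 3: 2 negative; Clause 4: 1 negative.
Total negative literal occurrences = 6.

6


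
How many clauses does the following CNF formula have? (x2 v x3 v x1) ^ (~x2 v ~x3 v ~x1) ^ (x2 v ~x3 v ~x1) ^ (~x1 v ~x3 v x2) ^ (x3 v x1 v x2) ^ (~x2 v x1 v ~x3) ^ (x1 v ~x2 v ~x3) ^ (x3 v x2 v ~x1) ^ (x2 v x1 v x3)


Each group enclosed in parentheses joined by ^ is one clause.
Counting the conjuncts: 9 clauses.

9


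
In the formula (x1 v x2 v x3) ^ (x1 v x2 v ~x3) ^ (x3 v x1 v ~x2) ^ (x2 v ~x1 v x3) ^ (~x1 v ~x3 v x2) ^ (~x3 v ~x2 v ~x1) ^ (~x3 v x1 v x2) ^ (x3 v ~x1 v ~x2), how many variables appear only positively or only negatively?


A pure literal appears in only one polarity across all clauses.
No pure literals found.
Count = 0.

0


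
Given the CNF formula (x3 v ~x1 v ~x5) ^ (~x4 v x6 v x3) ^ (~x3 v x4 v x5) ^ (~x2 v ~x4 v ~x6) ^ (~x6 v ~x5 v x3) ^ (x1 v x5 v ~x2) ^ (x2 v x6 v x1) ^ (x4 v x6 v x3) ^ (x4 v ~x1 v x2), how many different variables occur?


Identify each distinct variable in the formula.
Variables found: x1, x2, x3, x4, x5, x6.
Total distinct variables = 6.

6


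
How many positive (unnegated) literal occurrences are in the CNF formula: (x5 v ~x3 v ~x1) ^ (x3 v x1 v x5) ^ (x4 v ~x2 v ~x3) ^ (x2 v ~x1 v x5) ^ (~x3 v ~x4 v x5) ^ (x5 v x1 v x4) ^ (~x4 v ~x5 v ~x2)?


Scan each clause for unnegated literals.
Clause 1: 1 positive; Clause 2: 3 positive; Clause 3: 1 positive; Clause 4: 2 positive; Clause 5: 1 positive; Clause 6: 3 positive; Clause 7: 0 positive.
Total positive literal occurrences = 11.

11


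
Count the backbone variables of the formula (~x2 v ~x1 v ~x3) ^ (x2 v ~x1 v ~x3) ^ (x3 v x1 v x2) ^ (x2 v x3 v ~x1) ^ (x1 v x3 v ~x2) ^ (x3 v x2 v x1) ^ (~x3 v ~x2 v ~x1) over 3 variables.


Find all satisfying assignments: 3 model(s).
Check which variables have the same value in every model.
No variable is fixed across all models.
Backbone size = 0.

0


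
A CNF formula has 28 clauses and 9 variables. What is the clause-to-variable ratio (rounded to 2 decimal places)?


Clause-to-variable ratio = clauses / variables.
28 / 9 = 3.11.

3.11


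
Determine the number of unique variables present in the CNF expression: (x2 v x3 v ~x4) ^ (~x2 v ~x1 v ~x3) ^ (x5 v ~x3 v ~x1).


Identify each distinct variable in the formula.
Variables found: x1, x2, x3, x4, x5.
Total distinct variables = 5.

5


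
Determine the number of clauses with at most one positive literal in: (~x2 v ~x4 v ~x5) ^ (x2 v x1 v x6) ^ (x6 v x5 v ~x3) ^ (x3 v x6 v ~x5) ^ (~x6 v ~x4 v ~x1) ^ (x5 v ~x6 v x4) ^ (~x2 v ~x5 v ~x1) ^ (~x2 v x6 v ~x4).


A Horn clause has at most one positive literal.
Clause 1: 0 positive lit(s) -> Horn
Clause 2: 3 positive lit(s) -> not Horn
Clause 3: 2 positive lit(s) -> not Horn
Clause 4: 2 positive lit(s) -> not Horn
Clause 5: 0 positive lit(s) -> Horn
Clause 6: 2 positive lit(s) -> not Horn
Clause 7: 0 positive lit(s) -> Horn
Clause 8: 1 positive lit(s) -> Horn
Total Horn clauses = 4.

4


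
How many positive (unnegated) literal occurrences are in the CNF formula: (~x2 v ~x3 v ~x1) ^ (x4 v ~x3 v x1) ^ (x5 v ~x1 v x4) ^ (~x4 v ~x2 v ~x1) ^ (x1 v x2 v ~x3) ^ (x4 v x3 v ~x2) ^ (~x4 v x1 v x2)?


Scan each clause for unnegated literals.
Clause 1: 0 positive; Clause 2: 2 positive; Clause 3: 2 positive; Clause 4: 0 positive; Clause 5: 2 positive; Clause 6: 2 positive; Clause 7: 2 positive.
Total positive literal occurrences = 10.

10


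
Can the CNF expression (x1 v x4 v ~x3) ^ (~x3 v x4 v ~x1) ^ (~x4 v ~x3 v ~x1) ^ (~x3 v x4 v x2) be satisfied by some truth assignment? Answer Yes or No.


Check all 16 possible truth assignments.
Number of satisfying assignments found: 10.
The formula is satisfiable.

Yes


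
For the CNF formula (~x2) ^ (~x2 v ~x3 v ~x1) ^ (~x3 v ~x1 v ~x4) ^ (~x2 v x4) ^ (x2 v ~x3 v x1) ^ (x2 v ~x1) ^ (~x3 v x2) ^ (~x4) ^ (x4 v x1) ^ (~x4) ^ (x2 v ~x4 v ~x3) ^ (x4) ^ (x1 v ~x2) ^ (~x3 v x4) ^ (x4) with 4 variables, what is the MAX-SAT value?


Enumerate all 16 truth assignments.
For each, count how many of the 15 clauses are satisfied.
The formula is not fully satisfiable, so the maximum is below 15.
Maximum simultaneously satisfiable clauses = 13.

13


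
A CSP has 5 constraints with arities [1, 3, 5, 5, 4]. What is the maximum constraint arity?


The arities are: 1, 3, 5, 5, 4.
Scan for the maximum value.
Maximum arity = 5.

5


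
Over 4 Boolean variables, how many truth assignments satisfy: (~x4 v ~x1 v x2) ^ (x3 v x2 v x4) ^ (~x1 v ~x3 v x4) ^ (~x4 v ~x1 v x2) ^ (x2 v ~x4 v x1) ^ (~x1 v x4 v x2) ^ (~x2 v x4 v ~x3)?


Enumerate all 16 truth assignments over 4 variables.
Test each against every clause.
Satisfying assignments found: 7.

7


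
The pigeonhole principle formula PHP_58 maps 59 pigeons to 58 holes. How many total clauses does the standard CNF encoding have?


The PHP encoding has two parts:
1) At-least-one-hole clauses: 59 (one per pigeon, each with 58 literals).
2) At-most-one-pigeon-per-hole clauses: 58 holes * C(59,2) = 58 * 1711 = 99238.
Total clauses = 59 + 99238 = 99297.

99297


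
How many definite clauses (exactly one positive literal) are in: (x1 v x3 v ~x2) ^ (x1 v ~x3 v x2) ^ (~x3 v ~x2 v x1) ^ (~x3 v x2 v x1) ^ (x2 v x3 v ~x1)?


A definite clause has exactly one positive literal.
Clause 1: 2 positive -> not definite
Clause 2: 2 positive -> not definite
Clause 3: 1 positive -> definite
Clause 4: 2 positive -> not definite
Clause 5: 2 positive -> not definite
Definite clause count = 1.

1


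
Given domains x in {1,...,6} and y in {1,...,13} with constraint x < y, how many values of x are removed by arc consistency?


For the constraint x < y, x needs a supporting value in y's domain.
x can be at most 12 (one less than y's maximum).
Valid x values from domain: 6 out of 6.
Pruned = 6 - 6 = 0.

0


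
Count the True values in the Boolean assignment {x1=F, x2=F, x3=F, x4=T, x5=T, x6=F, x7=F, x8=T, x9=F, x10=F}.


The weight is the number of variables assigned True.
True variables: x4, x5, x8.
Weight = 3.

3


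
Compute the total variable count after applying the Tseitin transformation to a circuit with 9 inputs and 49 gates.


The Tseitin transformation introduces one auxiliary variable per gate.
Total variables = inputs + gates = 9 + 49 = 58.

58


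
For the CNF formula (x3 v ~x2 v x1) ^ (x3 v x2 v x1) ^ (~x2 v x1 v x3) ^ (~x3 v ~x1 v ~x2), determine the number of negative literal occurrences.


Scan each clause for negated literals.
Clause 1: 1 negative; Clause 2: 0 negative; Clause 3: 1 negative; Clause 4: 3 negative.
Total negative literal occurrences = 5.

5


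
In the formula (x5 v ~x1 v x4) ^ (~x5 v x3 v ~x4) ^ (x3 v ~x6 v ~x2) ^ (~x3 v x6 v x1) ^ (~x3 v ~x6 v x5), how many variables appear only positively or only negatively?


A pure literal appears in only one polarity across all clauses.
Pure literals: x2 (negative only).
Count = 1.

1


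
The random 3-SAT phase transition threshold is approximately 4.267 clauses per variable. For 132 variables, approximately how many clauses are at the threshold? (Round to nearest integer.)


The 3-SAT phase transition occurs at approximately 4.267 clauses per variable.
m = 4.267 * 132 = 563.244.
Rounded to nearest integer: 563.

563


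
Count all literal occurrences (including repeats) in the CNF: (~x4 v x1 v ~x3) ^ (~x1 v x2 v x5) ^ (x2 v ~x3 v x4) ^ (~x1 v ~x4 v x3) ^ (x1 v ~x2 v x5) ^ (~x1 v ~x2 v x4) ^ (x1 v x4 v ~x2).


Clause lengths: 3, 3, 3, 3, 3, 3, 3.
Sum = 3 + 3 + 3 + 3 + 3 + 3 + 3 = 21.

21


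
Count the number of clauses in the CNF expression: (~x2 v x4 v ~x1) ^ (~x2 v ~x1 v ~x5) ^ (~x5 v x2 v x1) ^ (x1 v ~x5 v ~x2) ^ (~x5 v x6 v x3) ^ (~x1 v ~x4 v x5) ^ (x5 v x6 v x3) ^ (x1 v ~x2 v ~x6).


Each group enclosed in parentheses joined by ^ is one clause.
Counting the conjuncts: 8 clauses.

8


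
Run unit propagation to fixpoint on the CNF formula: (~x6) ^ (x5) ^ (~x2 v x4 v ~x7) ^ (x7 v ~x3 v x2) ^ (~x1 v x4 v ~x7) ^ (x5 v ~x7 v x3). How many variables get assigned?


Unit propagation repeatedly assigns the literal in any unit clause, then simplifies.
Assignments in order: x6 = F, x5 = T.
No further unit clauses remain.
Total variables assigned = 2.

2


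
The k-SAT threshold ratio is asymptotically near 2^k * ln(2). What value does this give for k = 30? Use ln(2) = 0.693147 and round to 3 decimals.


Using the asymptotic formula: threshold ~ 2^k * ln(2).
2^30 = 1073741824.
1073741824 * 0.693147 = 744260924.08.

744260924.08


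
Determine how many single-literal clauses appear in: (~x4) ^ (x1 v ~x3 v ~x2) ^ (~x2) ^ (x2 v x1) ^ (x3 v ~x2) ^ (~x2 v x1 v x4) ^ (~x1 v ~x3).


A unit clause contains exactly one literal.
Unit clauses found: (~x4), (~x2).
Count = 2.

2


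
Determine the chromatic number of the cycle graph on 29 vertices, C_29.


An odd cycle cannot be 2-colored: alternating two colors around the cycle returns to the start with a conflict.
Since 29 is odd, three colors are required (and three suffice).
Chromatic number = 3.

3


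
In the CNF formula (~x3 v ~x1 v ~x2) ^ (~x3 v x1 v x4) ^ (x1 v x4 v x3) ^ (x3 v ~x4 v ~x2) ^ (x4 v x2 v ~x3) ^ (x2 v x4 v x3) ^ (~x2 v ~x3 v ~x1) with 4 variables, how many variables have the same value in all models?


Find all satisfying assignments: 6 model(s).
Check which variables have the same value in every model.
No variable is fixed across all models.
Backbone size = 0.

0


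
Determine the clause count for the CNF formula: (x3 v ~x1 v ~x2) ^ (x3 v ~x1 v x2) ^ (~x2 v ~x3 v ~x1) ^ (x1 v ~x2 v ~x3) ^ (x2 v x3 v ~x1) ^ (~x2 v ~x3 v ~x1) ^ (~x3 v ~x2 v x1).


Each group enclosed in parentheses joined by ^ is one clause.
Counting the conjuncts: 7 clauses.

7


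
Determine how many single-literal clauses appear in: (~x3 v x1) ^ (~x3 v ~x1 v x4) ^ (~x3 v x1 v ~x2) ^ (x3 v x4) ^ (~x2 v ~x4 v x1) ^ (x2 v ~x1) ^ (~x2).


A unit clause contains exactly one literal.
Unit clauses found: (~x2).
Count = 1.

1


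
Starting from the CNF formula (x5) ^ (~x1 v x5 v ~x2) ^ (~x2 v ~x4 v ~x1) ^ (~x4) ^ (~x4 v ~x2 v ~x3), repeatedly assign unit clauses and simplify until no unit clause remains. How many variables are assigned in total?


Unit propagation repeatedly assigns the literal in any unit clause, then simplifies.
Assignments in order: x5 = T, x4 = F.
No further unit clauses remain.
Total variables assigned = 2.

2


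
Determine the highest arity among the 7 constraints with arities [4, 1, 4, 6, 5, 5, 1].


The arities are: 4, 1, 4, 6, 5, 5, 1.
Scan for the maximum value.
Maximum arity = 6.

6


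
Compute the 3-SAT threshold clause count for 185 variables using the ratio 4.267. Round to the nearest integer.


The 3-SAT phase transition occurs at approximately 4.267 clauses per variable.
m = 4.267 * 185 = 789.395.
Rounded to nearest integer: 789.

789


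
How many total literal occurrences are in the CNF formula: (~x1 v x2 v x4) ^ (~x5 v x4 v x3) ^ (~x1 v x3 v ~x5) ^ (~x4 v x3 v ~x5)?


Clause lengths: 3, 3, 3, 3.
Sum = 3 + 3 + 3 + 3 = 12.

12


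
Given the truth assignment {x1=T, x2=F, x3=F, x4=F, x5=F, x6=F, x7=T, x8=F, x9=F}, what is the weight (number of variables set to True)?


The weight is the number of variables assigned True.
True variables: x1, x7.
Weight = 2.

2


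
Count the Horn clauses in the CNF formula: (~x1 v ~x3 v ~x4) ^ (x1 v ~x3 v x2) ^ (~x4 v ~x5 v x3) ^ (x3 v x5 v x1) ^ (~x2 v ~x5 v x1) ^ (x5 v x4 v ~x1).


A Horn clause has at most one positive literal.
Clause 1: 0 positive lit(s) -> Horn
Clause 2: 2 positive lit(s) -> not Horn
Clause 3: 1 positive lit(s) -> Horn
Clause 4: 3 positive lit(s) -> not Horn
Clause 5: 1 positive lit(s) -> Horn
Clause 6: 2 positive lit(s) -> not Horn
Total Horn clauses = 3.

3


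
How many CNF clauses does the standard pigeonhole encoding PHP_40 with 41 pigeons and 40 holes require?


The PHP encoding has two parts:
1) At-least-one-hole clauses: 41 (one per pigeon, each with 40 literals).
2) At-most-one-pigeon-per-hole clauses: 40 holes * C(41,2) = 40 * 820 = 32800.
Total clauses = 41 + 32800 = 32841.

32841


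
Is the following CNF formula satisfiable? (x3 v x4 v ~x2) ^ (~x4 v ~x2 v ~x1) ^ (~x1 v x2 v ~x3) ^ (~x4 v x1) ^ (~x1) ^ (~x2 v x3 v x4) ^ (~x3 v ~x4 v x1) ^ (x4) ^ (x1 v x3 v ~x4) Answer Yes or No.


Check all 16 possible truth assignments.
Number of satisfying assignments found: 0.
The formula is unsatisfiable.

No


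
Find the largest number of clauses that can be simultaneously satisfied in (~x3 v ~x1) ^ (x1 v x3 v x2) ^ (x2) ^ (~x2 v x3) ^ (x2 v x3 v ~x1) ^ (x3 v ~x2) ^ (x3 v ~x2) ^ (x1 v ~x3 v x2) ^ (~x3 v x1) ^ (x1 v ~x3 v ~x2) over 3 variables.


Enumerate all 8 truth assignments.
For each, count how many of the 10 clauses are satisfied.
The formula is not fully satisfiable, so the maximum is below 10.
Maximum simultaneously satisfiable clauses = 9.

9


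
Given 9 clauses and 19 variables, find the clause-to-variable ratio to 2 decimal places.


Clause-to-variable ratio = clauses / variables.
9 / 19 = 0.47.

0.47


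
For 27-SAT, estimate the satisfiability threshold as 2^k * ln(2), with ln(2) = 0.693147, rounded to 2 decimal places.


Using the asymptotic formula: threshold ~ 2^k * ln(2).
2^27 = 134217728.
134217728 * 0.693147 = 93032615.51.

93032615.51


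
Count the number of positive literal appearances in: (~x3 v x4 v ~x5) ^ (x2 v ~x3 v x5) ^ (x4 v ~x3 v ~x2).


Scan each clause for unnegated literals.
Clause 1: 1 positive; Clause 2: 2 positive; Clause 3: 1 positive.
Total positive literal occurrences = 4.

4


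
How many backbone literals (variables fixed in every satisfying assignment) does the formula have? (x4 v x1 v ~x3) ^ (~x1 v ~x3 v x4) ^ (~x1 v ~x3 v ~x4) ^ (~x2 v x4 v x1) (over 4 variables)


Find all satisfying assignments: 9 model(s).
Check which variables have the same value in every model.
No variable is fixed across all models.
Backbone size = 0.

0


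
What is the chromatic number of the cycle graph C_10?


A cycle on an even number of vertices is bipartite: alternate two colors around the cycle.
Since 10 is even, two colors suffice, and at least two are needed because the graph has edges.
Chromatic number = 2.

2


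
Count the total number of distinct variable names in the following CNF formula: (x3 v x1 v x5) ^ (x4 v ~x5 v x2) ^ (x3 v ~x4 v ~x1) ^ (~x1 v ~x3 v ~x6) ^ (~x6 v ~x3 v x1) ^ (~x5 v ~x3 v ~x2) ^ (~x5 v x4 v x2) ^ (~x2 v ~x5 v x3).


Identify each distinct variable in the formula.
Variables found: x1, x2, x3, x4, x5, x6.
Total distinct variables = 6.

6


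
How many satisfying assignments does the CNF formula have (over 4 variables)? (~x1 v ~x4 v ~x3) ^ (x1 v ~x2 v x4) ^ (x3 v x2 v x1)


Enumerate all 16 truth assignments over 4 variables.
Test each against every clause.
Satisfying assignments found: 10.

10


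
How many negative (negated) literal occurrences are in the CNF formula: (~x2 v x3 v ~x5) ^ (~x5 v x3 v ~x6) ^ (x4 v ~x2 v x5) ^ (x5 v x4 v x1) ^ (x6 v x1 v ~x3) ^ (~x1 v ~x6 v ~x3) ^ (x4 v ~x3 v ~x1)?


Scan each clause for negated literals.
Clause 1: 2 negative; Clause 2: 2 negative; Clause 3: 1 negative; Clause 4: 0 negative; Clause 5: 1 negative; Clause 6: 3 negative; Clause 7: 2 negative.
Total negative literal occurrences = 11.

11


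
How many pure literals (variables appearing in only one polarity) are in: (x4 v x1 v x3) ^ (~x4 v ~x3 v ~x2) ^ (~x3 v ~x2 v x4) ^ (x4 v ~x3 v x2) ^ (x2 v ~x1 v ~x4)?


A pure literal appears in only one polarity across all clauses.
No pure literals found.
Count = 0.

0


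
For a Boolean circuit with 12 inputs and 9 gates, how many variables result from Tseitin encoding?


The Tseitin transformation introduces one auxiliary variable per gate.
Total variables = inputs + gates = 12 + 9 = 21.

21


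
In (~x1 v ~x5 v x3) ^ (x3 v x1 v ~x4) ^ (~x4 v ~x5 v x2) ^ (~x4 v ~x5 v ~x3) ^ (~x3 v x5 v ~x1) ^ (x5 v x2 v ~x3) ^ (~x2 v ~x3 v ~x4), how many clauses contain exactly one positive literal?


A definite clause has exactly one positive literal.
Clause 1: 1 positive -> definite
Clause 2: 2 positive -> not definite
Clause 3: 1 positive -> definite
Clause 4: 0 positive -> not definite
Clause 5: 1 positive -> definite
Clause 6: 2 positive -> not definite
Clause 7: 0 positive -> not definite
Definite clause count = 3.

3


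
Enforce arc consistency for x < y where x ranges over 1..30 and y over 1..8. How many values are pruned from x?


For the constraint x < y, x needs a supporting value in y's domain.
x can be at most 7 (one less than y's maximum).
Valid x values from domain: 7 out of 30.
Pruned = 30 - 7 = 23.

23


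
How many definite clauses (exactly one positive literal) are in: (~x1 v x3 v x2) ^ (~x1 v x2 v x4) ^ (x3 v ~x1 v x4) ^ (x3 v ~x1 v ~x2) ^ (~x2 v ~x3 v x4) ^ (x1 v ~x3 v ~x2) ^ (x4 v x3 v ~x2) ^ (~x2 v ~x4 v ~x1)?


A definite clause has exactly one positive literal.
Clause 1: 2 positive -> not definite
Clause 2: 2 positive -> not definite
Clause 3: 2 positive -> not definite
Clause 4: 1 positive -> definite
Clause 5: 1 positive -> definite
Clause 6: 1 positive -> definite
Clause 7: 2 positive -> not definite
Clause 8: 0 positive -> not definite
Definite clause count = 3.

3


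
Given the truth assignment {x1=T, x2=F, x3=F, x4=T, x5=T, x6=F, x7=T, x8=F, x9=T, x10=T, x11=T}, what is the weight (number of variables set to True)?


The weight is the number of variables assigned True.
True variables: x1, x4, x5, x7, x9, x10, x11.
Weight = 7.

7


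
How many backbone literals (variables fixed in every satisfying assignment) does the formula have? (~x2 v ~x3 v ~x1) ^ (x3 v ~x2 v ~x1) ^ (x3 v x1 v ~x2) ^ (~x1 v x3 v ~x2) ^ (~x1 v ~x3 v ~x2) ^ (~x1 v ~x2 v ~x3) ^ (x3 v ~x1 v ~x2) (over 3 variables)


Find all satisfying assignments: 5 model(s).
Check which variables have the same value in every model.
No variable is fixed across all models.
Backbone size = 0.

0


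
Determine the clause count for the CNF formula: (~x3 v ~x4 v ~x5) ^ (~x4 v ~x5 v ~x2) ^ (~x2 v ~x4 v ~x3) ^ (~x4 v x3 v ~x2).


Each group enclosed in parentheses joined by ^ is one clause.
Counting the conjuncts: 4 clauses.

4


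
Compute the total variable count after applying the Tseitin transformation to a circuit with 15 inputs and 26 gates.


The Tseitin transformation introduces one auxiliary variable per gate.
Total variables = inputs + gates = 15 + 26 = 41.

41


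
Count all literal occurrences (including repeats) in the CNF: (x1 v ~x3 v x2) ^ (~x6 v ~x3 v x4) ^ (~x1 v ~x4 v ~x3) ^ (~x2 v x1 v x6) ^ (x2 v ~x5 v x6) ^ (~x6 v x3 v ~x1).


Clause lengths: 3, 3, 3, 3, 3, 3.
Sum = 3 + 3 + 3 + 3 + 3 + 3 = 18.

18


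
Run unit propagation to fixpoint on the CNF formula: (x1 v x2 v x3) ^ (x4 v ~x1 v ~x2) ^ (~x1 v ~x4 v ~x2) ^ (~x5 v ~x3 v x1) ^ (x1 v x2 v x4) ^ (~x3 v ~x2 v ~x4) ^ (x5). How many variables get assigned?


Unit propagation repeatedly assigns the literal in any unit clause, then simplifies.
Assignments in order: x5 = T.
No further unit clauses remain.
Total variables assigned = 1.

1


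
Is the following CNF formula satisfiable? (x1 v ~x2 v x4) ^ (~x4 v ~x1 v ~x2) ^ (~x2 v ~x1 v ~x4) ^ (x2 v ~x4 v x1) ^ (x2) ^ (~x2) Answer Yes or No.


Check all 16 possible truth assignments.
Number of satisfying assignments found: 0.
The formula is unsatisfiable.

No


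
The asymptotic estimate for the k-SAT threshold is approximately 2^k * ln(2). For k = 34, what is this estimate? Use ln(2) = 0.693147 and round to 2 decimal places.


Using the asymptotic formula: threshold ~ 2^k * ln(2).
2^34 = 17179869184.
17179869184 * 0.693147 = 11908174785.28.

11908174785.28


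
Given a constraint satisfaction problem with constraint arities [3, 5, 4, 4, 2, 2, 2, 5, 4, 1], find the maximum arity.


The arities are: 3, 5, 4, 4, 2, 2, 2, 5, 4, 1.
Scan for the maximum value.
Maximum arity = 5.

5


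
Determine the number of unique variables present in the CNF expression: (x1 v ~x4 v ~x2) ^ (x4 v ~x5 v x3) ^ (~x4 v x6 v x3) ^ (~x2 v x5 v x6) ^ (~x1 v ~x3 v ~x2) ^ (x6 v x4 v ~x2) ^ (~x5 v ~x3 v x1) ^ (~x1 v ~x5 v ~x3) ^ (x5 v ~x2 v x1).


Identify each distinct variable in the formula.
Variables found: x1, x2, x3, x4, x5, x6.
Total distinct variables = 6.

6


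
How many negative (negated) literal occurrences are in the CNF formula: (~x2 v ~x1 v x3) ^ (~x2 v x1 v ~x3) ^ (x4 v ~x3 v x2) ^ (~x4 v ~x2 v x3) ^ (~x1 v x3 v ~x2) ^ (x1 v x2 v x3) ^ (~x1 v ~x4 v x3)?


Scan each clause for negated literals.
Clause 1: 2 negative; Clause 2: 2 negative; Clause 3: 1 negative; Clause 4: 2 negative; Clause 5: 2 negative; Clause 6: 0 negative; Clause 7: 2 negative.
Total negative literal occurrences = 11.

11


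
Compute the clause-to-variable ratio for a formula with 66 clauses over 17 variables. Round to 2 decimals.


Clause-to-variable ratio = clauses / variables.
66 / 17 = 3.88.

3.88


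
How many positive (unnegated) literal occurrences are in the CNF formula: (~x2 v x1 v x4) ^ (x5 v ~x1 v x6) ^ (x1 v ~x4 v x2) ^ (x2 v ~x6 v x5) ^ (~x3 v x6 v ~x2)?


Scan each clause for unnegated literals.
Clause 1: 2 positive; Clause 2: 2 positive; Clause 3: 2 positive; Clause 4: 2 positive; Clause 5: 1 positive.
Total positive literal occurrences = 9.

9


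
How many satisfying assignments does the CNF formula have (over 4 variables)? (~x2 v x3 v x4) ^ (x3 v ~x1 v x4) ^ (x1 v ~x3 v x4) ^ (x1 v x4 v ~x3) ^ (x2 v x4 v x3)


Enumerate all 16 truth assignments over 4 variables.
Test each against every clause.
Satisfying assignments found: 10.

10


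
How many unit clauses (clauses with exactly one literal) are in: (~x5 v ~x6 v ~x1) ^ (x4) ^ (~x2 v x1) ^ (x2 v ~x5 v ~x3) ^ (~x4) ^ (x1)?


A unit clause contains exactly one literal.
Unit clauses found: (x4), (~x4), (x1).
Count = 3.

3


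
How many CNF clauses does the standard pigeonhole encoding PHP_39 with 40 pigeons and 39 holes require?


The PHP encoding has two parts:
1) At-least-one-hole clauses: 40 (one per pigeon, each with 39 literals).
2) At-most-one-pigeon-per-hole clauses: 39 holes * C(40,2) = 39 * 780 = 30420.
Total clauses = 40 + 30420 = 30460.

30460


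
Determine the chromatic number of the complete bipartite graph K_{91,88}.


K_{91,88} is bipartite by definition: the two parts are independent sets, with every edge crossing between them.
Color all vertices in one part with color 1 and all vertices in the other part with color 2.
Since the graph has at least one edge, one color does not suffice.
Chromatic number = 2.

2


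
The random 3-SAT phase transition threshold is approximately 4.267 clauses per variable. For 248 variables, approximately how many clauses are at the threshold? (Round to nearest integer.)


The 3-SAT phase transition occurs at approximately 4.267 clauses per variable.
m = 4.267 * 248 = 1058.216.
Rounded to nearest integer: 1058.

1058


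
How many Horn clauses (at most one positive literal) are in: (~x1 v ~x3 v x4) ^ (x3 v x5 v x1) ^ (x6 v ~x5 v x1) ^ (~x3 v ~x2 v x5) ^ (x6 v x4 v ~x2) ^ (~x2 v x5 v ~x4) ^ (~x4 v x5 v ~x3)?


A Horn clause has at most one positive literal.
Clause 1: 1 positive lit(s) -> Horn
Clause 2: 3 positive lit(s) -> not Horn
Clause 3: 2 positive lit(s) -> not Horn
Clause 4: 1 positive lit(s) -> Horn
Clause 5: 2 positive lit(s) -> not Horn
Clause 6: 1 positive lit(s) -> Horn
Clause 7: 1 positive lit(s) -> Horn
Total Horn clauses = 4.

4


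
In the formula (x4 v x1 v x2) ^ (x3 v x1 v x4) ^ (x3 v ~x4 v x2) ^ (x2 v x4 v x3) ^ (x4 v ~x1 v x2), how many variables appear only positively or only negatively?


A pure literal appears in only one polarity across all clauses.
Pure literals: x2 (positive only), x3 (positive only).
Count = 2.

2


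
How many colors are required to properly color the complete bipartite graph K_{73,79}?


K_{73,79} is bipartite by definition: the two parts are independent sets, with every edge crossing between them.
Color all vertices in one part with color 1 and all vertices in the other part with color 2.
Since the graph has at least one edge, one color does not suffice.
Chromatic number = 2.

2


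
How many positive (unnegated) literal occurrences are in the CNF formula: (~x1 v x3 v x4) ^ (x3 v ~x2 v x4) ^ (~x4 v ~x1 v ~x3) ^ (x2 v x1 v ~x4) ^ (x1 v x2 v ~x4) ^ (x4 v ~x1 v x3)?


Scan each clause for unnegated literals.
Clause 1: 2 positive; Clause 2: 2 positive; Clause 3: 0 positive; Clause 4: 2 positive; Clause 5: 2 positive; Clause 6: 2 positive.
Total positive literal occurrences = 10.

10
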